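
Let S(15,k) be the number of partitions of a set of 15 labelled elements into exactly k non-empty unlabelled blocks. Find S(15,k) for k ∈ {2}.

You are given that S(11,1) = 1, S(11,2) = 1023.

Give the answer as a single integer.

16383

row 12: T[12][1]=1·1+0=1  T[12][2]=2·1023+1=2047
row 13: T[13][1]=1·1+0=1  T[13][2]=2·2047+1=4095
row 14: T[14][1]=1·1+0=1  T[14][2]=2·4095+1=8191
row 15: T[15][2]=2·8191+1=16383
Read S(15,2) = 16383.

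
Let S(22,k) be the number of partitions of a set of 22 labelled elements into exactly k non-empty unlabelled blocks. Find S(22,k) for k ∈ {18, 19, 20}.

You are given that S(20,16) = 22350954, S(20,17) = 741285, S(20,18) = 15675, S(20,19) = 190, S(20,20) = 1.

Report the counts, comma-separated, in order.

r21: T_21,17=17×741285+22350954=34952799; T_21,18=18×15675+741285=1023435; T_21,19=19×190+15675=19285; T_21,20=20×1+190=210
r22: T_22,18=18×1023435+34952799=53374629; T_22,19=19×19285+1023435=1389850; T_22,20=20×210+19285=23485
Read S(22,18) = 53374629, S(22,19) = 1389850, S(22,20) = 23485.

53374629, 1389850, 23485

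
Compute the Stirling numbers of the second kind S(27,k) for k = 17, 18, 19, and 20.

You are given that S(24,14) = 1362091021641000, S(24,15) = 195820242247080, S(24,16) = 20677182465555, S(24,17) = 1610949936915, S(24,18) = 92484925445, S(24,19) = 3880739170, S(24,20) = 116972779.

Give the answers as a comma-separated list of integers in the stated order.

i=25: T(25,15)=1362091021641000+15·195820242247080=4299394655347200 | T(25,16)=195820242247080+16·20677182465555=526655161695960 | T(25,17)=20677182465555+17·1610949936915=48063331393110 | T(25,18)=1610949936915+18·92484925445=3275678594925 | T(25,19)=92484925445+19·3880739170=166218969675 | T(25,20)=3880739170+20·116972779=6220194750
i=26: T(26,16)=4299394655347200+16·526655161695960=12725877242482560 | T(26,17)=526655161695960+17·48063331393110=1343731795378830 | T(26,18)=48063331393110+18·3275678594925=107025546101760 | T(26,19)=3275678594925+19·166218969675=6433839018750 | T(26,20)=166218969675+20·6220194750=290622864675
i=27: T(27,17)=12725877242482560+17·1343731795378830=35569317763922670 | T(27,18)=1343731795378830+18·107025546101760=3270191625210510 | T(27,19)=107025546101760+19·6433839018750=229268487458010 | T(27,20)=6433839018750+20·290622864675=12246296312250
Read S(27,17) = 35569317763922670, S(27,18) = 3270191625210510, S(27,19) = 229268487458010, S(27,20) = 12246296312250.

35569317763922670, 3270191625210510, 229268487458010, 12246296312250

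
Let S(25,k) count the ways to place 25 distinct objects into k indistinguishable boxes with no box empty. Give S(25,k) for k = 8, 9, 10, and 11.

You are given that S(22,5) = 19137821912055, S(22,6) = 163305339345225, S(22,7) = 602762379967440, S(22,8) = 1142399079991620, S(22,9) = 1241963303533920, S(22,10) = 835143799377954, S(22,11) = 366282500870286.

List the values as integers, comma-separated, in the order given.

690223721118368580, 1167921451092973005, 1203163392175387500, 802355904438462660

r23: T_23,6=6×163305339345225+19137821912055=998969857983405; T_23,7=7×602762379967440+163305339345225=4382641999117305; T_23,8=8×1142399079991620+602762379967440=9741955019900400; T_23,9=9×1241963303533920+1142399079991620=12320068811796900; T_23,10=10×835143799377954+1241963303533920=9593401297313460; T_23,11=11×366282500870286+835143799377954=4864251308951100
r24: T_24,7=7×4382641999117305+998969857983405=31677463851804540; T_24,8=8×9741955019900400+4382641999117305=82318282158320505; T_24,9=9×12320068811796900+9741955019900400=120622574326072500; T_24,10=10×9593401297313460+12320068811796900=108254081784931500; T_24,11=11×4864251308951100+9593401297313460=63100165695775560
r25: T_25,8=8×82318282158320505+31677463851804540=690223721118368580; T_25,9=9×120622574326072500+82318282158320505=1167921451092973005; T_25,10=10×108254081784931500+120622574326072500=1203163392175387500; T_25,11=11×63100165695775560+108254081784931500=802355904438462660
Read S(25,8) = 690223721118368580, S(25,9) = 1167921451092973005, S(25,10) = 1203163392175387500, S(25,11) = 802355904438462660.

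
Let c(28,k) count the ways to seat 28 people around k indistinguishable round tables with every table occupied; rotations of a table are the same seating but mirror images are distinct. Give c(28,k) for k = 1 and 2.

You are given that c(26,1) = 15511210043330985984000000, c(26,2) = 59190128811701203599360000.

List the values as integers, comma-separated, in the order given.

row 27: T[27][1]=26·15511210043330985984000000+0=403291461126605635584000000  T[27][2]=26·59190128811701203599360000+15511210043330985984000000=1554454559147562279567360000
row 28: T[28][1]=27·403291461126605635584000000+0=10888869450418352160768000000  T[28][2]=27·1554454559147562279567360000+403291461126605635584000000=42373564558110787183902720000
Read c(28,1) = 10888869450418352160768000000, c(28,2) = 42373564558110787183902720000.

10888869450418352160768000000, 42373564558110787183902720000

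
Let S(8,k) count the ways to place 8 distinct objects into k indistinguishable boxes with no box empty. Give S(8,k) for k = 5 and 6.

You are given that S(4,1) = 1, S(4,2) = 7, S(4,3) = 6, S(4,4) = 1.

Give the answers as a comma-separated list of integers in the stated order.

1050, 266

i=5: T(5,2)=1+2·7=15 | T(5,3)=7+3·6=25 | T(5,4)=6+4·1=10 | T(5,5)=1+5·0=1
i=6: T(6,3)=15+3·25=90 | T(6,4)=25+4·10=65 | T(6,5)=10+5·1=15 | T(6,6)=1+6·0=1
i=7: T(7,4)=90+4·65=350 | T(7,5)=65+5·15=140 | T(7,6)=15+6·1=21
i=8: T(8,5)=350+5·140=1050 | T(8,6)=140+6·21=266
Read S(8,5) = 1050, S(8,6) = 266.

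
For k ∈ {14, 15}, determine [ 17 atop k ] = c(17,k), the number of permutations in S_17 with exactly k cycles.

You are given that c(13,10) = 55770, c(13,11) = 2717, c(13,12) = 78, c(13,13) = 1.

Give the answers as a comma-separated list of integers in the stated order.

323680, 8500

i=14: T(14,11)=55770+13·2717=91091 | T(14,12)=2717+13·78=3731 | T(14,13)=78+13·1=91 | T(14,14)=1+13·0=1
i=15: T(15,12)=91091+14·3731=143325 | T(15,13)=3731+14·91=5005 | T(15,14)=91+14·1=105 | T(15,15)=1+14·0=1
i=16: T(16,13)=143325+15·5005=218400 | T(16,14)=5005+15·105=6580 | T(16,15)=105+15·1=120
i=17: T(17,14)=218400+16·6580=323680 | T(17,15)=6580+16·120=8500
Read c(17,14) = 323680, c(17,15) = 8500.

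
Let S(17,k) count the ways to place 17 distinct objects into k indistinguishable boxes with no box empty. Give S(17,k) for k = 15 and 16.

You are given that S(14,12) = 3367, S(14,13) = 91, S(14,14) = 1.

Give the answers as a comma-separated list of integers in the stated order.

7820, 136

@15  (15,13):91·13+3367→4550, (15,14):1·14+91→105, (15,15):0·15+1→1
@16  (16,14):105·14+4550→6020, (16,15):1·15+105→120, (16,16):0·16+1→1
@17  (17,15):120·15+6020→7820, (17,16):1·16+120→136
Read S(17,15) = 7820, S(17,16) = 136.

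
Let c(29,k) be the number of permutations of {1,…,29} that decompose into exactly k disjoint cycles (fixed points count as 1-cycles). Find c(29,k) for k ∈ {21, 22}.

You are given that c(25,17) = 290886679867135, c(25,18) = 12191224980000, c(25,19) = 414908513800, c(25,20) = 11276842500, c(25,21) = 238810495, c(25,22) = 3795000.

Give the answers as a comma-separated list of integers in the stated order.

4285624815406935, 123268226851770

@26  (26,18):12191224980000·25+290886679867135→595667304367135, (26,19):414908513800·25+12191224980000→22563937825000, (26,20):11276842500·25+414908513800→696829576300, (26,21):238810495·25+11276842500→17247104875, (26,22):3795000·25+238810495→333685495
@27  (27,19):22563937825000·26+595667304367135→1182329687817135, (27,20):696829576300·26+22563937825000→40681506808800, (27,21):17247104875·26+696829576300→1145254303050, (27,22):333685495·26+17247104875→25922927745
@28  (28,20):40681506808800·27+1182329687817135→2280730371654735, (28,21):1145254303050·27+40681506808800→71603372991150, (28,22):25922927745·27+1145254303050→1845173352165
@29  (29,21):71603372991150·28+2280730371654735→4285624815406935, (29,22):1845173352165·28+71603372991150→123268226851770
Read c(29,21) = 4285624815406935, c(29,22) = 123268226851770.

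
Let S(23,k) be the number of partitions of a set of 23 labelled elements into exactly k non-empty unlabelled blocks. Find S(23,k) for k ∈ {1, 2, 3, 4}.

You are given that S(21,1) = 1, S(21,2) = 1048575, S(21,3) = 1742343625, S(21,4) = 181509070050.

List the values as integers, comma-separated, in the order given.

1, 4194303, 15686335501, 2916342574750

i=22: T(22,1)=0+1·1=1 | T(22,2)=1+2·1048575=2097151 | T(22,3)=1048575+3·1742343625=5228079450 | T(22,4)=1742343625+4·181509070050=727778623825
i=23: T(23,1)=0+1·1=1 | T(23,2)=1+2·2097151=4194303 | T(23,3)=2097151+3·5228079450=15686335501 | T(23,4)=5228079450+4·727778623825=2916342574750
Read S(23,1) = 1, S(23,2) = 4194303, S(23,3) = 15686335501, S(23,4) = 2916342574750.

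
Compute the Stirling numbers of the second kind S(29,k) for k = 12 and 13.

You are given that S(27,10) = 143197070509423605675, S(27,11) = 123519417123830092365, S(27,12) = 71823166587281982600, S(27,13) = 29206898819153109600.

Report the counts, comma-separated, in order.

13326679652926121224470, 6855064482242755179765

@28  (28,11):123519417123830092365·11+143197070509423605675→1501910658871554621690, (28,12):71823166587281982600·12+123519417123830092365→985397416171213883565, (28,13):29206898819153109600·13+71823166587281982600→451512851236272407400
@29  (29,12):985397416171213883565·12+1501910658871554621690→13326679652926121224470, (29,13):451512851236272407400·13+985397416171213883565→6855064482242755179765
Read S(29,12) = 13326679652926121224470, S(29,13) = 6855064482242755179765.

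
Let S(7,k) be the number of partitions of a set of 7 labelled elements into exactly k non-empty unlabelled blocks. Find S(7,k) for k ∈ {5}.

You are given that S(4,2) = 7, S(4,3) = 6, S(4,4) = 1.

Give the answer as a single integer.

r5: T_5,3=3×6+7=25; T_5,4=4×1+6=10; T_5,5=5×0+1=1
r6: T_6,4=4×10+25=65; T_6,5=5×1+10=15
r7: T_7,5=5×15+65=140
Read S(7,5) = 140.

140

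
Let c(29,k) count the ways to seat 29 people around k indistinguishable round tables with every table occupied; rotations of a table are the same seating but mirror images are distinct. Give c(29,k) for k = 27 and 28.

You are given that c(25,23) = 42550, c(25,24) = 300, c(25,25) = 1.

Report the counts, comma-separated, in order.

i=26: T(26,24)=42550+25·300=50050 | T(26,25)=300+25·1=325 | T(26,26)=1+25·0=1
i=27: T(27,25)=50050+26·325=58500 | T(27,26)=325+26·1=351 | T(27,27)=1+26·0=1
i=28: T(28,26)=58500+27·351=67977 | T(28,27)=351+27·1=378 | T(28,28)=1+27·0=1
i=29: T(29,27)=67977+28·378=78561 | T(29,28)=378+28·1=406
Read c(29,27) = 78561, c(29,28) = 406.

78561, 406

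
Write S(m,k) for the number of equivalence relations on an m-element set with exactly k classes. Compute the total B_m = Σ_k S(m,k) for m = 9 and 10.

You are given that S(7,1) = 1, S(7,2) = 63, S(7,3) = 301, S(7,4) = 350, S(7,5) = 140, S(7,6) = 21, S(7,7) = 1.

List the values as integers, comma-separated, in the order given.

21147, 115975

r8: T_8,1=1×1+0=1; T_8,2=2×63+1=127; T_8,3=3×301+63=966; T_8,4=4×350+301=1701; T_8,5=5×140+350=1050; T_8,6=6×21+140=266; T_8,7=7×1+21=28; T_8,8=8×0+1=1
r9: T_9,1=1×1+0=1; T_9,2=2×127+1=255; T_9,3=3×966+127=3025; T_9,4=4×1701+966=7770; T_9,5=5×1050+1701=6951; T_9,6=6×266+1050=2646; T_9,7=7×28+266=462; T_9,8=8×1+28=36; T_9,9=9×0+1=1
r10: T_10,1=1×1+0=1; T_10,2=2×255+1=511; T_10,3=3×3025+255=9330; T_10,4=4×7770+3025=34105; T_10,5=5×6951+7770=42525; T_10,6=6×2646+6951=22827; T_10,7=7×462+2646=5880; T_10,8=8×36+462=750; T_10,9=9×1+36=45; T_10,10=10×0+1=1
B_9 = ΣS(9,k) = 1+255+3025+7770+6951+2646+462+36+1 = 21147
B_10 = ΣS(10,k) = 1+511+9330+34105+42525+22827+5880+750+45+1 = 115975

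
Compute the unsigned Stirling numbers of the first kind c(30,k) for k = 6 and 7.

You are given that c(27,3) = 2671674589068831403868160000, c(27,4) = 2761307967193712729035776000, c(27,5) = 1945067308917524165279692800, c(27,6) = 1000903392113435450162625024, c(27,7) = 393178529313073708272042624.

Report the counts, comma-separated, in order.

26751280755793398822580822142976, 11139316913434780466101123891200

row 28: T[28][4]=27·2761307967193712729035776000+2671674589068831403868160000=77226989703299075087834112000  T[28][5]=27·1945067308917524165279692800+2761307967193712729035776000=55278125307966865191587481600  T[28][6]=27·1000903392113435450162625024+1945067308917524165279692800=28969458895980281319670568448  T[28][7]=27·393178529313073708272042624+1000903392113435450162625024=11616723683566425573507775872
row 29: T[29][5]=28·55278125307966865191587481600+77226989703299075087834112000=1625014498326371300452283596800  T[29][6]=28·28969458895980281319670568448+55278125307966865191587481600=866422974395414742142363398144  T[29][7]=28·11616723683566425573507775872+28969458895980281319670568448=354237722035840197377888292864
row 30: T[30][6]=29·866422974395414742142363398144+1625014498326371300452283596800=26751280755793398822580822142976  T[30][7]=29·354237722035840197377888292864+866422974395414742142363398144=11139316913434780466101123891200
Read c(30,6) = 26751280755793398822580822142976, c(30,7) = 11139316913434780466101123891200.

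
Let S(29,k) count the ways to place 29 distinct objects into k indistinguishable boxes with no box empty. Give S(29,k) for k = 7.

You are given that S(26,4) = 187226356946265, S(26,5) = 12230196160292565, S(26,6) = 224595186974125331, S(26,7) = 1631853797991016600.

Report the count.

588469772213874823272

[27] T[27,5]:5*12230196160292565+187226356946265=61338207158409090 · T[27,6]:6*224595186974125331+12230196160292565=1359801318005044551 · T[27,7]:7*1631853797991016600+224595186974125331=11647571772911241531
[28] T[28,6]:6*1359801318005044551+61338207158409090=8220146115188676396 · T[28,7]:7*11647571772911241531+1359801318005044551=82892803728383735268
[29] T[29,7]:7*82892803728383735268+8220146115188676396=588469772213874823272
Read S(29,7) = 588469772213874823272.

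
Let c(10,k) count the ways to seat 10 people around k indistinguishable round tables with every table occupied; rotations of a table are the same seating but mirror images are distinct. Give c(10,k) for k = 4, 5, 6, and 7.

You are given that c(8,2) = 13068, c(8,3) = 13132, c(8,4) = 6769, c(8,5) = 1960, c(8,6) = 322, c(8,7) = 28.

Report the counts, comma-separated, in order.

723680, 269325, 63273, 9450

[9] T[9,3]:8*13132+13068=118124 · T[9,4]:8*6769+13132=67284 · T[9,5]:8*1960+6769=22449 · T[9,6]:8*322+1960=4536 · T[9,7]:8*28+322=546
[10] T[10,4]:9*67284+118124=723680 · T[10,5]:9*22449+67284=269325 · T[10,6]:9*4536+22449=63273 · T[10,7]:9*546+4536=9450
Read c(10,4) = 723680, c(10,5) = 269325, c(10,6) = 63273, c(10,7) = 9450.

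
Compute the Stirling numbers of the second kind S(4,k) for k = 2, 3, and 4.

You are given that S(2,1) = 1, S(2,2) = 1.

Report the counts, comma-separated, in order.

[3] T[3,1]:1*1+0=1 · T[3,2]:2*1+1=3 · T[3,3]:3*0+1=1
[4] T[4,2]:2*3+1=7 · T[4,3]:3*1+3=6 · T[4,4]:4*0+1=1
Read S(4,2) = 7, S(4,3) = 6, S(4,4) = 1.

7, 6, 1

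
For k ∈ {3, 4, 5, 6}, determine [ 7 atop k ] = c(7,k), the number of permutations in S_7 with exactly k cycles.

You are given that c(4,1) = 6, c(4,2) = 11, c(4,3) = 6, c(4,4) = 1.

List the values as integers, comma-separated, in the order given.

[5] T[5,1]:4*6+0=24 · T[5,2]:4*11+6=50 · T[5,3]:4*6+11=35 · T[5,4]:4*1+6=10 · T[5,5]:4*0+1=1
[6] T[6,2]:5*50+24=274 · T[6,3]:5*35+50=225 · T[6,4]:5*10+35=85 · T[6,5]:5*1+10=15 · T[6,6]:5*0+1=1
[7] T[7,3]:6*225+274=1624 · T[7,4]:6*85+225=735 · T[7,5]:6*15+85=175 · T[7,6]:6*1+15=21
Read c(7,3) = 1624, c(7,4) = 735, c(7,5) = 175, c(7,6) = 21.

1624, 735, 175, 21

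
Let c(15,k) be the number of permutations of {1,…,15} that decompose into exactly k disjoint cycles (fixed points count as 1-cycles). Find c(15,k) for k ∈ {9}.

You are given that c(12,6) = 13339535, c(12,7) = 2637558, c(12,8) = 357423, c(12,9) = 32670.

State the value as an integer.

368411615

i=13: T(13,7)=13339535+12·2637558=44990231 | T(13,8)=2637558+12·357423=6926634 | T(13,9)=357423+12·32670=749463
i=14: T(14,8)=44990231+13·6926634=135036473 | T(14,9)=6926634+13·749463=16669653
i=15: T(15,9)=135036473+14·16669653=368411615
Read c(15,9) = 368411615.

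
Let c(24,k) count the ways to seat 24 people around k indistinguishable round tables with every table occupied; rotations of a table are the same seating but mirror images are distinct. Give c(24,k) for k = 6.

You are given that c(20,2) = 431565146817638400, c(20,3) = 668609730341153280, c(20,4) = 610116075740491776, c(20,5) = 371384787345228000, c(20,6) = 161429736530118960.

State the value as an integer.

50779532534302850198976

[21] T[21,3]:20*668609730341153280+431565146817638400=13803759753640704000 · T[21,4]:20*610116075740491776+668609730341153280=12870931245150988800 · T[21,5]:20*371384787345228000+610116075740491776=8037811822645051776 · T[21,6]:20*161429736530118960+371384787345228000=3599979517947607200
[22] T[22,4]:21*12870931245150988800+13803759753640704000=284093315901811468800 · T[22,5]:21*8037811822645051776+12870931245150988800=181664979520697076096 · T[22,6]:21*3599979517947607200+8037811822645051776=83637381699544802976
[23] T[23,5]:22*181664979520697076096+284093315901811468800=4280722865357147142912 · T[23,6]:22*83637381699544802976+181664979520697076096=2021687376910682741568
[24] T[24,6]:23*2021687376910682741568+4280722865357147142912=50779532534302850198976
Read c(24,6) = 50779532534302850198976.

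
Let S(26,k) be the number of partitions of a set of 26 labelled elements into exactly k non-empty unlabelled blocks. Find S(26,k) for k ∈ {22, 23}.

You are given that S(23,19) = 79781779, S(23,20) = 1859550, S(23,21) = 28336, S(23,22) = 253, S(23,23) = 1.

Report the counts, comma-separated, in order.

238929405, 4126200

i=24: T(24,20)=79781779+20·1859550=116972779 | T(24,21)=1859550+21·28336=2454606 | T(24,22)=28336+22·253=33902 | T(24,23)=253+23·1=276
i=25: T(25,21)=116972779+21·2454606=168519505 | T(25,22)=2454606+22·33902=3200450 | T(25,23)=33902+23·276=40250
i=26: T(26,22)=168519505+22·3200450=238929405 | T(26,23)=3200450+23·40250=4126200
Read S(26,22) = 238929405, S(26,23) = 4126200.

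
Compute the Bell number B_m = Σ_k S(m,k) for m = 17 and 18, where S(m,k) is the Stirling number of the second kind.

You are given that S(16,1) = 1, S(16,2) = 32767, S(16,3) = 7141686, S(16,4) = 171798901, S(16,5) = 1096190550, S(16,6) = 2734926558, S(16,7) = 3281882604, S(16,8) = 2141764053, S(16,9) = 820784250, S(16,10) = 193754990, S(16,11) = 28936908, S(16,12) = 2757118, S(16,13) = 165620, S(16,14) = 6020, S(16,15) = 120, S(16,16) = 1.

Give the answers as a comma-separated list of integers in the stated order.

82864869804, 682076806159

row 17: T[17][1]=1·1+0=1  T[17][2]=2·32767+1=65535  T[17][3]=3·7141686+32767=21457825  T[17][4]=4·171798901+7141686=694337290  T[17][5]=5·1096190550+171798901=5652751651  T[17][6]=6·2734926558+1096190550=17505749898  T[17][7]=7·3281882604+2734926558=25708104786  T[17][8]=8·2141764053+3281882604=20415995028  T[17][9]=9·820784250+2141764053=9528822303  T[17][10]=10·193754990+820784250=2758334150  T[17][11]=11·28936908+193754990=512060978  T[17][12]=12·2757118+28936908=62022324  T[17][13]=13·165620+2757118=4910178  T[17][14]=14·6020+165620=249900  T[17][15]=15·120+6020=7820  T[17][16]=16·1+120=136  T[17][17]=17·0+1=1
row 18: T[18][1]=1·1+0=1  T[18][2]=2·65535+1=131071  T[18][3]=3·21457825+65535=64439010  T[18][4]=4·694337290+21457825=2798806985  T[18][5]=5·5652751651+694337290=28958095545  T[18][6]=6·17505749898+5652751651=110687251039  T[18][7]=7·25708104786+17505749898=197462483400  T[18][8]=8·20415995028+25708104786=189036065010  T[18][9]=9·9528822303+20415995028=106175395755  T[18][10]=10·2758334150+9528822303=37112163803  T[18][11]=11·512060978+2758334150=8391004908  T[18][12]=12·62022324+512060978=1256328866  T[18][13]=13·4910178+62022324=125854638  T[18][14]=14·249900+4910178=8408778  T[18][15]=15·7820+249900=367200  T[18][16]=16·136+7820=9996  T[18][17]=17·1+136=153  T[18][18]=18·0+1=1
B_17 = ΣS(17,k) = 1+65535+21457825+694337290+5652751651+17505749898+25708104786+20415995028+9528822303+2758334150+512060978+62022324+4910178+249900+7820+136+1 = 82864869804
B_18 = ΣS(18,k) = 1+131071+64439010+2798806985+28958095545+110687251039+197462483400+189036065010+106175395755+37112163803+8391004908+1256328866+125854638+8408778+367200+9996+153+1 = 682076806159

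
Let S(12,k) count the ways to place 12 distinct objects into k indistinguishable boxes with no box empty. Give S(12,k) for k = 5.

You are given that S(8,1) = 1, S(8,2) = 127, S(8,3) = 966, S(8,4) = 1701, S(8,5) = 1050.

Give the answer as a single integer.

[9] T[9,2]:2*127+1=255 · T[9,3]:3*966+127=3025 · T[9,4]:4*1701+966=7770 · T[9,5]:5*1050+1701=6951
[10] T[10,3]:3*3025+255=9330 · T[10,4]:4*7770+3025=34105 · T[10,5]:5*6951+7770=42525
[11] T[11,4]:4*34105+9330=145750 · T[11,5]:5*42525+34105=246730
[12] T[12,5]:5*246730+145750=1379400
Read S(12,5) = 1379400.

1379400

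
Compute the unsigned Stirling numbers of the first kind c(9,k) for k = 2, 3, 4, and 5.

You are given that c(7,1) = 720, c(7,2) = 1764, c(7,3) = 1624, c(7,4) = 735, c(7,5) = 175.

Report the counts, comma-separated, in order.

row 8: T[8][1]=7·720+0=5040  T[8][2]=7·1764+720=13068  T[8][3]=7·1624+1764=13132  T[8][4]=7·735+1624=6769  T[8][5]=7·175+735=1960
row 9: T[9][2]=8·13068+5040=109584  T[9][3]=8·13132+13068=118124  T[9][4]=8·6769+13132=67284  T[9][5]=8·1960+6769=22449
Read c(9,2) = 109584, c(9,3) = 118124, c(9,4) = 67284, c(9,5) = 22449.

109584, 118124, 67284, 22449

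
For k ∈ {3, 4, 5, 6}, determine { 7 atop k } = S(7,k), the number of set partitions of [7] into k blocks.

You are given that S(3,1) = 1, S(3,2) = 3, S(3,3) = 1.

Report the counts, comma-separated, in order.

[4] T[4,1]:1*1+0=1 · T[4,2]:2*3+1=7 · T[4,3]:3*1+3=6 · T[4,4]:4*0+1=1
[5] T[5,1]:1*1+0=1 · T[5,2]:2*7+1=15 · T[5,3]:3*6+7=25 · T[5,4]:4*1+6=10 · T[5,5]:5*0+1=1
[6] T[6,2]:2*15+1=31 · T[6,3]:3*25+15=90 · T[6,4]:4*10+25=65 · T[6,5]:5*1+10=15 · T[6,6]:6*0+1=1
[7] T[7,3]:3*90+31=301 · T[7,4]:4*65+90=350 · T[7,5]:5*15+65=140 · T[7,6]:6*1+15=21
Read S(7,3) = 301, S(7,4) = 350, S(7,5) = 140, S(7,6) = 21.

301, 350, 140, 21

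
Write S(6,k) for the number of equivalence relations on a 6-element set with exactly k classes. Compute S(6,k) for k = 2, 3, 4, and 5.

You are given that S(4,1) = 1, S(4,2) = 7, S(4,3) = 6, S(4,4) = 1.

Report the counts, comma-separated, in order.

[5] T[5,1]:1*1+0=1 · T[5,2]:2*7+1=15 · T[5,3]:3*6+7=25 · T[5,4]:4*1+6=10 · T[5,5]:5*0+1=1
[6] T[6,2]:2*15+1=31 · T[6,3]:3*25+15=90 · T[6,4]:4*10+25=65 · T[6,5]:5*1+10=15
Read S(6,2) = 31, S(6,3) = 90, S(6,4) = 65, S(6,5) = 15.

31, 90, 65, 15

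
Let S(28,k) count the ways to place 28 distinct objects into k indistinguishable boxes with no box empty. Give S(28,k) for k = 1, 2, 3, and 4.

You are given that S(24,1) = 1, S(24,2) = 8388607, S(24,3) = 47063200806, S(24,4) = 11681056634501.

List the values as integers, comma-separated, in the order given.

row 25: T[25][1]=1·1+0=1  T[25][2]=2·8388607+1=16777215  T[25][3]=3·47063200806+8388607=141197991025  T[25][4]=4·11681056634501+47063200806=46771289738810
row 26: T[26][1]=1·1+0=1  T[26][2]=2·16777215+1=33554431  T[26][3]=3·141197991025+16777215=423610750290  T[26][4]=4·46771289738810+141197991025=187226356946265
row 27: T[27][1]=1·1+0=1  T[27][2]=2·33554431+1=67108863  T[27][3]=3·423610750290+33554431=1270865805301  T[27][4]=4·187226356946265+423610750290=749329038535350
row 28: T[28][1]=1·1+0=1  T[28][2]=2·67108863+1=134217727  T[28][3]=3·1270865805301+67108863=3812664524766  T[28][4]=4·749329038535350+1270865805301=2998587019946701
Read S(28,1) = 1, S(28,2) = 134217727, S(28,3) = 3812664524766, S(28,4) = 2998587019946701.

1, 134217727, 3812664524766, 2998587019946701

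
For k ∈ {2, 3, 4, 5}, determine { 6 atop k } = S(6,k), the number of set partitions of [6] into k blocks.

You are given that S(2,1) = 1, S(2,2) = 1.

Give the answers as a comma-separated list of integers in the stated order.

31, 90, 65, 15

[3] T[3,1]:1*1+0=1 · T[3,2]:2*1+1=3 · T[3,3]:3*0+1=1
[4] T[4,1]:1*1+0=1 · T[4,2]:2*3+1=7 · T[4,3]:3*1+3=6 · T[4,4]:4*0+1=1
[5] T[5,1]:1*1+0=1 · T[5,2]:2*7+1=15 · T[5,3]:3*6+7=25 · T[5,4]:4*1+6=10 · T[5,5]:5*0+1=1
[6] T[6,2]:2*15+1=31 · T[6,3]:3*25+15=90 · T[6,4]:4*10+25=65 · T[6,5]:5*1+10=15
Read S(6,2) = 31, S(6,3) = 90, S(6,4) = 65, S(6,5) = 15.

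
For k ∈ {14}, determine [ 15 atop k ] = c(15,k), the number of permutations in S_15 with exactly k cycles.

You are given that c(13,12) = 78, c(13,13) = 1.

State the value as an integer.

105

[14] T[14,13]:13*1+78=91 · T[14,14]:13*0+1=1
[15] T[15,14]:14*1+91=105
Read c(15,14) = 105.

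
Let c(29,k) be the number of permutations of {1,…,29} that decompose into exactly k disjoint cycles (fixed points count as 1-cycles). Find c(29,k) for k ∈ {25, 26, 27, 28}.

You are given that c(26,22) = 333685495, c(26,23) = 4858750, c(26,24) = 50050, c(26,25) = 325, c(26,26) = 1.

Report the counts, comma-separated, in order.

843041745, 9642906, 78561, 406

row 27: T[27][23]=26·4858750+333685495=460012995  T[27][24]=26·50050+4858750=6160050  T[27][25]=26·325+50050=58500  T[27][26]=26·1+325=351  T[27][27]=26·0+1=1
row 28: T[28][24]=27·6160050+460012995=626334345  T[28][25]=27·58500+6160050=7739550  T[28][26]=27·351+58500=67977  T[28][27]=27·1+351=378  T[28][28]=27·0+1=1
row 29: T[29][25]=28·7739550+626334345=843041745  T[29][26]=28·67977+7739550=9642906  T[29][27]=28·378+67977=78561  T[29][28]=28·1+378=406
Read c(29,25) = 843041745, c(29,26) = 9642906, c(29,27) = 78561, c(29,28) = 406.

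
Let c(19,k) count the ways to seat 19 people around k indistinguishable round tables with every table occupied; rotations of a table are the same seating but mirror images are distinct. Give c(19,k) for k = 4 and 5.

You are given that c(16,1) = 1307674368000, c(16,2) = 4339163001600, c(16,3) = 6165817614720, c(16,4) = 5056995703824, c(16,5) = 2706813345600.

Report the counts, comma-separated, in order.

30321254007719424, 17950712280921504

r17: T_17,2=16×4339163001600+1307674368000=70734282393600; T_17,3=16×6165817614720+4339163001600=102992244837120; T_17,4=16×5056995703824+6165817614720=87077748875904; T_17,5=16×2706813345600+5056995703824=48366009233424
r18: T_18,3=17×102992244837120+70734282393600=1821602444624640; T_18,4=17×87077748875904+102992244837120=1583313975727488; T_18,5=17×48366009233424+87077748875904=909299905844112
r19: T_19,4=18×1583313975727488+1821602444624640=30321254007719424; T_19,5=18×909299905844112+1583313975727488=17950712280921504
Read c(19,4) = 30321254007719424, c(19,5) = 17950712280921504.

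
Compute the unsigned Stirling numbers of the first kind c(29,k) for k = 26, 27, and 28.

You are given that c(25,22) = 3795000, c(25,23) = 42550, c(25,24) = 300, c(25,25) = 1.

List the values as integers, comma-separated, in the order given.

i=26: T(26,23)=3795000+25·42550=4858750 | T(26,24)=42550+25·300=50050 | T(26,25)=300+25·1=325 | T(26,26)=1+25·0=1
i=27: T(27,24)=4858750+26·50050=6160050 | T(27,25)=50050+26·325=58500 | T(27,26)=325+26·1=351 | T(27,27)=1+26·0=1
i=28: T(28,25)=6160050+27·58500=7739550 | T(28,26)=58500+27·351=67977 | T(28,27)=351+27·1=378 | T(28,28)=1+27·0=1
i=29: T(29,26)=7739550+28·67977=9642906 | T(29,27)=67977+28·378=78561 | T(29,28)=378+28·1=406
Read c(29,26) = 9642906, c(29,27) = 78561, c(29,28) = 406.

9642906, 78561, 406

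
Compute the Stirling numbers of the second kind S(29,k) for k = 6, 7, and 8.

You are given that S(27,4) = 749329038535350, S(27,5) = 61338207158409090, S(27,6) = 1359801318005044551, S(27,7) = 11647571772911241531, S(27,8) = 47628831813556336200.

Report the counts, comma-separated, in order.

[28] T[28,5]:5*61338207158409090+749329038535350=307440364830580800 · T[28,6]:6*1359801318005044551+61338207158409090=8220146115188676396 · T[28,7]:7*11647571772911241531+1359801318005044551=82892803728383735268 · T[28,8]:8*47628831813556336200+11647571772911241531=392678226281361931131
[29] T[29,6]:6*8220146115188676396+307440364830580800=49628317055962639176 · T[29,7]:7*82892803728383735268+8220146115188676396=588469772213874823272 · T[29,8]:8*392678226281361931131+82892803728383735268=3224318613979279184316
Read S(29,6) = 49628317055962639176, S(29,7) = 588469772213874823272, S(29,8) = 3224318613979279184316.

49628317055962639176, 588469772213874823272, 3224318613979279184316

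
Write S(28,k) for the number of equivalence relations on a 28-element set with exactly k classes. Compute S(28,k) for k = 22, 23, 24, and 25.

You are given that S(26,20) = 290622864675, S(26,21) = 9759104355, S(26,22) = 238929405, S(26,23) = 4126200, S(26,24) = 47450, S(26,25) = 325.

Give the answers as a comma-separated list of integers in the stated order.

825906183960, 22693687380, 460192005, 6654375

@27  (27,21):9759104355·21+290622864675→495564056130, (27,22):238929405·22+9759104355→15015551265, (27,23):4126200·23+238929405→333832005, (27,24):47450·24+4126200→5265000, (27,25):325·25+47450→55575
@28  (28,22):15015551265·22+495564056130→825906183960, (28,23):333832005·23+15015551265→22693687380, (28,24):5265000·24+333832005→460192005, (28,25):55575·25+5265000→6654375
Read S(28,22) = 825906183960, S(28,23) = 22693687380, S(28,24) = 460192005, S(28,25) = 6654375.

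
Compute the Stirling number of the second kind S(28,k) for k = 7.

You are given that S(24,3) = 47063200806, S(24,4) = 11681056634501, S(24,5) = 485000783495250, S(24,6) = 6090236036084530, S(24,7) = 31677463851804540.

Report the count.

row 25: T[25][4]=4·11681056634501+47063200806=46771289738810  T[25][5]=5·485000783495250+11681056634501=2436684974110751  T[25][6]=6·6090236036084530+485000783495250=37026417000002430  T[25][7]=7·31677463851804540+6090236036084530=227832482998716310
row 26: T[26][5]=5·2436684974110751+46771289738810=12230196160292565  T[26][6]=6·37026417000002430+2436684974110751=224595186974125331  T[26][7]=7·227832482998716310+37026417000002430=1631853797991016600
row 27: T[27][6]=6·224595186974125331+12230196160292565=1359801318005044551  T[27][7]=7·1631853797991016600+224595186974125331=11647571772911241531
row 28: T[28][7]=7·11647571772911241531+1359801318005044551=82892803728383735268
Read S(28,7) = 82892803728383735268.

82892803728383735268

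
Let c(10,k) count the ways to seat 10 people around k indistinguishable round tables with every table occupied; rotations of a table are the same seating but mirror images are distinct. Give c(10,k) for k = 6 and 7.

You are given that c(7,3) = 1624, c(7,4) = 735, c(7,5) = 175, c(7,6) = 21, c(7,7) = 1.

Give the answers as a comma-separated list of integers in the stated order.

i=8: T(8,4)=1624+7·735=6769 | T(8,5)=735+7·175=1960 | T(8,6)=175+7·21=322 | T(8,7)=21+7·1=28
i=9: T(9,5)=6769+8·1960=22449 | T(9,6)=1960+8·322=4536 | T(9,7)=322+8·28=546
i=10: T(10,6)=22449+9·4536=63273 | T(10,7)=4536+9·546=9450
Read c(10,6) = 63273, c(10,7) = 9450.

63273, 9450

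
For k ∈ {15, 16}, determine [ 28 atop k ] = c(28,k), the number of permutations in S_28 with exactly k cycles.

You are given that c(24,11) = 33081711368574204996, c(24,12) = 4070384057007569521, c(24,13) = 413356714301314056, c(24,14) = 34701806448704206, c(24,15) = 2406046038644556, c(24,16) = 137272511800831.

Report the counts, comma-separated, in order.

5370555489012577816470, 398629729895941637715

r25: T_25,12=24×4070384057007569521+33081711368574204996=130770928736755873500; T_25,13=24×413356714301314056+4070384057007569521=13990945200239106865; T_25,14=24×34701806448704206+413356714301314056=1246200069070215000; T_25,15=24×2406046038644556+34701806448704206=92446911376173550; T_25,16=24×137272511800831+2406046038644556=5700586321864500
r26: T_26,13=25×13990945200239106865+130770928736755873500=480544558742733545125; T_26,14=25×1246200069070215000+13990945200239106865=45145946926994481865; T_26,15=25×92446911376173550+1246200069070215000=3557372853474553750; T_26,16=25×5700586321864500+92446911376173550=234961569422786050
r27: T_27,14=26×45145946926994481865+480544558742733545125=1654339178844590073615; T_27,15=26×3557372853474553750+45145946926994481865=137637641117332879365; T_27,16=26×234961569422786050+3557372853474553750=9666373658466991050
r28: T_28,15=27×137637641117332879365+1654339178844590073615=5370555489012577816470; T_28,16=27×9666373658466991050+137637641117332879365=398629729895941637715
Read c(28,15) = 5370555489012577816470, c(28,16) = 398629729895941637715.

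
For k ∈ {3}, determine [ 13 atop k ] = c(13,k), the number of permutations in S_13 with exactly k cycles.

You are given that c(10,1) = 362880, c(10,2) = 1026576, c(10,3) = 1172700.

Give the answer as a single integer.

1931559552

[11] T[11,1]:10*362880+0=3628800 · T[11,2]:10*1026576+362880=10628640 · T[11,3]:10*1172700+1026576=12753576
[12] T[12,2]:11*10628640+3628800=120543840 · T[12,3]:11*12753576+10628640=150917976
[13] T[13,3]:12*150917976+120543840=1931559552
Read c(13,3) = 1931559552.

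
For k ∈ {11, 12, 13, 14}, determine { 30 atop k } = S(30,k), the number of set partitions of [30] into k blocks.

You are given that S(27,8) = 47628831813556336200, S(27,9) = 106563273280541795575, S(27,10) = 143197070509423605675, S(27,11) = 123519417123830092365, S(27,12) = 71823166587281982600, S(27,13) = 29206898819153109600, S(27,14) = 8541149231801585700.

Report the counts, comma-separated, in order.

215047101560666876619690, 177979707061075333384555, 102442517922081938561415, 42337710060168129525765

row 28: T[28][9]=9·106563273280541795575+47628831813556336200=1006698291338432496375  T[28][10]=10·143197070509423605675+106563273280541795575=1538533978374777852325  T[28][11]=11·123519417123830092365+143197070509423605675=1501910658871554621690  T[28][12]=12·71823166587281982600+123519417123830092365=985397416171213883565  T[28][13]=13·29206898819153109600+71823166587281982600=451512851236272407400  T[28][14]=14·8541149231801585700+29206898819153109600=148782988064375309400
row 29: T[29][10]=10·1538533978374777852325+1006698291338432496375=16392038075086211019625  T[29][11]=11·1501910658871554621690+1538533978374777852325=18059551225961878690915  T[29][12]=12·985397416171213883565+1501910658871554621690=13326679652926121224470  T[29][13]=13·451512851236272407400+985397416171213883565=6855064482242755179765  T[29][14]=14·148782988064375309400+451512851236272407400=2534474684137526739000
row 30: T[30][11]=11·18059551225961878690915+16392038075086211019625=215047101560666876619690  T[30][12]=12·13326679652926121224470+18059551225961878690915=177979707061075333384555  T[30][13]=13·6855064482242755179765+13326679652926121224470=102442517922081938561415  T[30][14]=14·2534474684137526739000+6855064482242755179765=42337710060168129525765
Read S(30,11) = 215047101560666876619690, S(30,12) = 177979707061075333384555, S(30,13) = 102442517922081938561415, S(30,14) = 42337710060168129525765.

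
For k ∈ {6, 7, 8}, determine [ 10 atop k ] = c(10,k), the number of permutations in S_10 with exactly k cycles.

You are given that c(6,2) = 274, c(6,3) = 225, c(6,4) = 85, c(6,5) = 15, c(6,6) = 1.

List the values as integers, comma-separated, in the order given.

r7: T_7,3=6×225+274=1624; T_7,4=6×85+225=735; T_7,5=6×15+85=175; T_7,6=6×1+15=21; T_7,7=6×0+1=1
r8: T_8,4=7×735+1624=6769; T_8,5=7×175+735=1960; T_8,6=7×21+175=322; T_8,7=7×1+21=28; T_8,8=7×0+1=1
r9: T_9,5=8×1960+6769=22449; T_9,6=8×322+1960=4536; T_9,7=8×28+322=546; T_9,8=8×1+28=36
r10: T_10,6=9×4536+22449=63273; T_10,7=9×546+4536=9450; T_10,8=9×36+546=870
Read c(10,6) = 63273, c(10,7) = 9450, c(10,8) = 870.

63273, 9450, 870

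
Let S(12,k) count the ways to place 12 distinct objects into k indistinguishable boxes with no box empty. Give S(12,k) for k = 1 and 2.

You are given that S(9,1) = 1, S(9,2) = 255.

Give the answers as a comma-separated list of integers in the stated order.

i=10: T(10,1)=0+1·1=1 | T(10,2)=1+2·255=511
i=11: T(11,1)=0+1·1=1 | T(11,2)=1+2·511=1023
i=12: T(12,1)=0+1·1=1 | T(12,2)=1+2·1023=2047
Read S(12,1) = 1, S(12,2) = 2047.

1, 2047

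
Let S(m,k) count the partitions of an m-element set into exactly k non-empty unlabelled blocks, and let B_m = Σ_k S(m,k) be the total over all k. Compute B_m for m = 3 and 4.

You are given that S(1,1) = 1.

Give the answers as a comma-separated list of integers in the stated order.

5, 15

[2] T[2,1]:1*1+0=1 · T[2,2]:2*0+1=1
[3] T[3,1]:1*1+0=1 · T[3,2]:2*1+1=3 · T[3,3]:3*0+1=1
[4] T[4,1]:1*1+0=1 · T[4,2]:2*3+1=7 · T[4,3]:3*1+3=6 · T[4,4]:4*0+1=1
B_3 = ΣS(3,k) = 1+3+1 = 5
B_4 = ΣS(4,k) = 1+7+6+1 = 15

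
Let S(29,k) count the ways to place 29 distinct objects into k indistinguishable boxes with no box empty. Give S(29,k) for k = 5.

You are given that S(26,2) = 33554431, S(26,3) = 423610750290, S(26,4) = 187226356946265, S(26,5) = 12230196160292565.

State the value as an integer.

1540200411172850701

[27] T[27,3]:3*423610750290+33554431=1270865805301 · T[27,4]:4*187226356946265+423610750290=749329038535350 · T[27,5]:5*12230196160292565+187226356946265=61338207158409090
[28] T[28,4]:4*749329038535350+1270865805301=2998587019946701 · T[28,5]:5*61338207158409090+749329038535350=307440364830580800
[29] T[29,5]:5*307440364830580800+2998587019946701=1540200411172850701
Read S(29,5) = 1540200411172850701.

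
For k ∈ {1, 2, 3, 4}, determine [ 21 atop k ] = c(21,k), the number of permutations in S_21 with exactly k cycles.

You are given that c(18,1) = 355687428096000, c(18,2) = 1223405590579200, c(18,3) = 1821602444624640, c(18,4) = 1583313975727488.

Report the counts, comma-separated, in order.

i=19: T(19,1)=0+18·355687428096000=6402373705728000 | T(19,2)=355687428096000+18·1223405590579200=22376988058521600 | T(19,3)=1223405590579200+18·1821602444624640=34012249593822720 | T(19,4)=1821602444624640+18·1583313975727488=30321254007719424
i=20: T(20,1)=0+19·6402373705728000=121645100408832000 | T(20,2)=6402373705728000+19·22376988058521600=431565146817638400 | T(20,3)=22376988058521600+19·34012249593822720=668609730341153280 | T(20,4)=34012249593822720+19·30321254007719424=610116075740491776
i=21: T(21,1)=0+20·121645100408832000=2432902008176640000 | T(21,2)=121645100408832000+20·431565146817638400=8752948036761600000 | T(21,3)=431565146817638400+20·668609730341153280=13803759753640704000 | T(21,4)=668609730341153280+20·610116075740491776=12870931245150988800
Read c(21,1) = 2432902008176640000, c(21,2) = 8752948036761600000, c(21,3) = 13803759753640704000, c(21,4) = 12870931245150988800.

2432902008176640000, 8752948036761600000, 13803759753640704000, 12870931245150988800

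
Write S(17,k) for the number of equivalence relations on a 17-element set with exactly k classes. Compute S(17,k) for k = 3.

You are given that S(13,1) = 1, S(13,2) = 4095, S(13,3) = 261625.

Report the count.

row 14: T[14][1]=1·1+0=1  T[14][2]=2·4095+1=8191  T[14][3]=3·261625+4095=788970
row 15: T[15][1]=1·1+0=1  T[15][2]=2·8191+1=16383  T[15][3]=3·788970+8191=2375101
row 16: T[16][2]=2·16383+1=32767  T[16][3]=3·2375101+16383=7141686
row 17: T[17][3]=3·7141686+32767=21457825
Read S(17,3) = 21457825.

21457825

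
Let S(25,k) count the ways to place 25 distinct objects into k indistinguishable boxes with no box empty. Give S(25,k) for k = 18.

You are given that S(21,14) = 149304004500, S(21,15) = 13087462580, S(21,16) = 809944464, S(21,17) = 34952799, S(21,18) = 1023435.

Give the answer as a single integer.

3275678594925

i=22: T(22,15)=149304004500+15·13087462580=345615943200 | T(22,16)=13087462580+16·809944464=26046574004 | T(22,17)=809944464+17·34952799=1404142047 | T(22,18)=34952799+18·1023435=53374629
i=23: T(23,16)=345615943200+16·26046574004=762361127264 | T(23,17)=26046574004+17·1404142047=49916988803 | T(23,18)=1404142047+18·53374629=2364885369
i=24: T(24,17)=762361127264+17·49916988803=1610949936915 | T(24,18)=49916988803+18·2364885369=92484925445
i=25: T(25,18)=1610949936915+18·92484925445=3275678594925
Read S(25,18) = 3275678594925.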